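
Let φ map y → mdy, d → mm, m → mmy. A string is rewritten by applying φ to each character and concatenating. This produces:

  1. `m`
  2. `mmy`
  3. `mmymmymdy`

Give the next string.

mmymmymdymmymmymdymmymmmdy

Expanding mmymmymdy: m→mmy, m→mmy, y→mdy, m→mmy, m→mmy, y→mdy, m→mmy, d→mm, y→mdy. Concatenated: mmy mmy mdy mmy mmy mdy mmy mm mdy.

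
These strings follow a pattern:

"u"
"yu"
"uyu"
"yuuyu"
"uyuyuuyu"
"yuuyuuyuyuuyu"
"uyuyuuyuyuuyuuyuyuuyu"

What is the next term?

yuuyuuyuyuuyuuyuyuuyuyuuyuuyuyuuyu

From term 3 onward, concatenate the second-to-last term with the last: u·yu = uyu, yu·uyu = yuuyu, …
The next term joins yuuyuuyuyuuyu and uyuyuuyuyuuyuuyuyuuyu.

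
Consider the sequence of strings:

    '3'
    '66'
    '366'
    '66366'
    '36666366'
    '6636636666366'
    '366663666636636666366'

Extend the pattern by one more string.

Each term (from the third on) is the two preceding terms concatenated in order: term 3 = 3·66 = 366.
The next term joins 6636636666366 and 366663666636636666366.

6636636666366366663666636636666366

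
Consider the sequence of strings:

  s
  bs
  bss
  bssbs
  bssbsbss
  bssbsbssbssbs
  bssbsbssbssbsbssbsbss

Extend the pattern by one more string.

This is a Fibonacci-style word recurrence s(k) = s(k−1)·s(k−2): e.g. bs·s = bss.
The next term joins bssbsbssbssbsbssbsbss and bssbsbssbssbs.

bssbsbssbssbsbssbsbssbssbsbssbssbs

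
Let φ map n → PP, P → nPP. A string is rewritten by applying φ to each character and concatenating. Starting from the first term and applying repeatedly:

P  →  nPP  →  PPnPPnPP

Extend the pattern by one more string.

Rewriting each symbol of PPnPPnPP: P→nPP, P→nPP, n→PP, P→nPP, P→nPP, n→PP, P→nPP, P→nPP, which concatenates to nPP nPP PP nPP nPP PP nPP nPP.

nPPnPPPPnPPnPPPPnPPnPP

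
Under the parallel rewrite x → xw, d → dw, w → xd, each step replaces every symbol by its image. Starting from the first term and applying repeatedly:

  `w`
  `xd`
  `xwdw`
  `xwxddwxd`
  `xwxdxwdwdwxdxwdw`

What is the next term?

Replace each of the 16 characters of xwxdxwdwdwxdxwdw in place — xw xd xw dw xw xd dw xd dw xd xw dw xw xd dw xd — and concatenate.

xwxdxwdwxwxddwxddwxdxwdwxwxddwxd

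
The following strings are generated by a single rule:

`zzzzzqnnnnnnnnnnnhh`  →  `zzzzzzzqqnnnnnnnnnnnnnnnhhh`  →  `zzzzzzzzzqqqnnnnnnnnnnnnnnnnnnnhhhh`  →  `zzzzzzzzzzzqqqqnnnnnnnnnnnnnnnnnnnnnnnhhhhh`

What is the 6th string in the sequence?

Term n consists of 2n+1 z's, followed by n-1 q's, followed by 4n+3 n's, followed by n h's, where the shown terms are n = 2, 3, 4, 5.
For term 6, n = 7, so the run lengths are 15, 6, 31, 7.

zzzzzzzzzzzzzzzqqqqqqnnnnnnnnnnnnnnnnnnnnnnnnnnnnnnnhhhhhhh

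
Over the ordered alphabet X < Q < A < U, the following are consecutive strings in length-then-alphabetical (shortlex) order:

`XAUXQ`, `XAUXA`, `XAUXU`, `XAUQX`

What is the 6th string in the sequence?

XAUQA

Continuing the enumeration 2 steps past XAUQX: XAUQX → XAUQQ → (answer).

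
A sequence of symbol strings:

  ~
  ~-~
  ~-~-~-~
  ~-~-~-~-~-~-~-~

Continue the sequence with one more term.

Each string is two copies of the previous one joined by '-'.
So the next term is two copies of ~-~-~-~-~-~-~-~ with '-' between the halves.

~-~-~-~-~-~-~-~-~-~-~-~-~-~-~-~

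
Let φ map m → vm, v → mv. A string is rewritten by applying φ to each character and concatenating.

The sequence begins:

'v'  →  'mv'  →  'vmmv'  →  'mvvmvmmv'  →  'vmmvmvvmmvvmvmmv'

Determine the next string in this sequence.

mvvmvmmvvmmvmvvmvmmvmvvmmvvmvmmv

Applying the rule to each of the 16 symbols of vmmvmvvmmvvmvmmv gives the pieces mv vm vm mv vm mv mv vm vm mv mv vm mv vm vm mv, which concatenate to the answer.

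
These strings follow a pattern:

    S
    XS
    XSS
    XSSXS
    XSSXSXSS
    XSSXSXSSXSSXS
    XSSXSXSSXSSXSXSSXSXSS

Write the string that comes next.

XSSXSXSSXSSXSXSSXSXSSXSSXSXSSXSSXS

Each term (from the third on) is the previous term followed by the one before it: term 3 = XS·S = XSS.
So term 8 is XSSXSXSSXSSXSXSSXSXSS·XSSXSXSSXSSXS.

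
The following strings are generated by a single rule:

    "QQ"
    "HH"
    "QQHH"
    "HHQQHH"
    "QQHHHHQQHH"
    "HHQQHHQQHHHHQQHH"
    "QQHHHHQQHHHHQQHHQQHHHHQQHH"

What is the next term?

From term 3 onward, concatenate the second-to-last term with the last: QQ·HH = QQHH, HH·QQHH = HHQQHH, …
So term 8 is HHQQHHQQHHHHQQHH·QQHHHHQQHHHHQQHHQQHHHHQQHH.

HHQQHHQQHHHHQQHHQQHHHHQQHHHHQQHHQQHHHHQQHH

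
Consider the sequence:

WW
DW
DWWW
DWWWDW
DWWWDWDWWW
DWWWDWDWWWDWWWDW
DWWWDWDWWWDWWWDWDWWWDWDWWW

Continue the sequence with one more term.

From term 3 onward, concatenate the last term with the second-to-last: DW·WW = DWWW, DWWW·DW = DWWWDW, …
Continuing: DWWWDWDWWWDWWWDWDWWWDWDWWW · DWWWDWDWWWDWWWDW gives term 8.

DWWWDWDWWWDWWWDWDWWWDWDWWWDWWWDWDWWWDWWWDW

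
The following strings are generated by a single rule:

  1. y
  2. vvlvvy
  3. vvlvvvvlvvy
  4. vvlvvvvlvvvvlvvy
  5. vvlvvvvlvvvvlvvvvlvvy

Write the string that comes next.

vvlvvvvlvvvvlvvvvlvvvvlvvy

Each term is the previous one with vvlvv prepended.
One more step from vvlvvvvlvvvvlvvvvlvvy gives the answer.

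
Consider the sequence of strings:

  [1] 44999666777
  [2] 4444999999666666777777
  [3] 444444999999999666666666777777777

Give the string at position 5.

4444444444999999999999999666666666666666777777777777777

Reading off run lengths: 4 runs 2, 4, 6; 9 runs 3, 6, 9; 6 runs 3, 6, 9; 7 runs 3, 6, 9 — each is linear in n (n = 1, 2, …).
Setting n = 5 gives 10, 15, 15, 15 characters in each block.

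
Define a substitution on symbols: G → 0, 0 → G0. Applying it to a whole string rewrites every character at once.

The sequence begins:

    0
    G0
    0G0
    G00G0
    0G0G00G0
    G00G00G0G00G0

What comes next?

Applying the rule to each of the 13 symbols of G00G00G0G00G0 gives the pieces 0 G0 G0 0 G0 G0 0 G0 0 G0 G0 0 G0, which concatenate to the answer.

0G0G00G0G00G00G0G00G0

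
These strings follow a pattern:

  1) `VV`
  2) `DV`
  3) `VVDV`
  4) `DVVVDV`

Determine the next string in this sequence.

VVDVDVVVDV

This is a Fibonacci-style word recurrence s(k) = s(k−2)·s(k−1): e.g. VV·DV = VVDV.
So term 5 is VVDV·DVVVDV.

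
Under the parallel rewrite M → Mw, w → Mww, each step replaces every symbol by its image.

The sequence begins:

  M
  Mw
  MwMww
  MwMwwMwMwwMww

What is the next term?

Replace each of the 13 characters of MwMwwMwMwwMww in place — Mw Mww Mw Mww Mww Mw Mww Mw Mww Mww Mw Mww Mww — and concatenate.

MwMwwMwMwwMwwMwMwwMwMwwMwwMwMwwMww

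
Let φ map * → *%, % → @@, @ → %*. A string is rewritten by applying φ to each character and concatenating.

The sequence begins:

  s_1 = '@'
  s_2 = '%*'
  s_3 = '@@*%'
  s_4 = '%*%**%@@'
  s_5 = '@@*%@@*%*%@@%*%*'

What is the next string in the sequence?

Replace each of the 16 characters of @@*%@@*%*%@@%*%* in place — %* %* *% @@ %* %* *% @@ *% @@ %* %* @@ *% @@ *% — and concatenate.

%*%**%@@%*%**%@@*%@@%*%*@@*%@@*%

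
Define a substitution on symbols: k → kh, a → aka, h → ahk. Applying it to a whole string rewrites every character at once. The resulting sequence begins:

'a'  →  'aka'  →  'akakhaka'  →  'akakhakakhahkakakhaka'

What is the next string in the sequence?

Rewriting the 21 symbols of akakhakakhahkakakhaka one by one yields aka kh aka kh ahk aka kh aka kh ahk aka ahk kh aka kh aka kh ahk aka kh aka; concatenated:

akakhakakhahkakakhakakhahkakaahkkhakakhakakhahkakakhaka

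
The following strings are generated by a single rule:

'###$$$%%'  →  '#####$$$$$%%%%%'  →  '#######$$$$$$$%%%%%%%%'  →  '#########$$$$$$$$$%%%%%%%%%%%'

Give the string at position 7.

###############$$$$$$$$$$$$$$$%%%%%%%%%%%%%%%%%%%%

The n-th term is 2n+1 #'s then 2n+1 $'s then 3n-1 %'s (n = 1, 2, …).
Setting n = 7 gives 15, 15, 20 characters in each block.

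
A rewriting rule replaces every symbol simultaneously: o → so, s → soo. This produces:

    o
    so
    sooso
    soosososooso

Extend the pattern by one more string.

soosososoososoososoosososooso

Expanding soosososooso: s→soo, o→so, o→so, s→soo, o→so, s→soo, o→so, s→soo, o→so, o→so, s→soo, o→so. Concatenated: soo so so soo so soo so soo so so soo so.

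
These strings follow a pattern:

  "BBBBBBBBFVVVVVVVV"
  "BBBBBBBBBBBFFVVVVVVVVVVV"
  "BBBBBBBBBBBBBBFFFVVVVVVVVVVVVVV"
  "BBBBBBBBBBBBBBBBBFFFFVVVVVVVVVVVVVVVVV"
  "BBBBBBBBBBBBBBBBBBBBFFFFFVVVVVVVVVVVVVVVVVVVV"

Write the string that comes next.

Reading off run lengths: B runs 8, 11, 14, 17, 20; F runs 1, 2, 3, 4, 5; V runs 8, 11, 14, 17, 20 — each is linear in n, where the shown terms are n = 2, 3, 4, 5, 6.
At n = 7 the blocks have lengths 23, 6, 23.

BBBBBBBBBBBBBBBBBBBBBBBFFFFFFVVVVVVVVVVVVVVVVVVVVVVV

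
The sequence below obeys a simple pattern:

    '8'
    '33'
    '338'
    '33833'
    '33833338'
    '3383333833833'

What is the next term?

This is a Fibonacci-style word recurrence s(k) = s(k−1)·s(k−2): e.g. 33·8 = 338.
The next term joins 3383333833833 and 33833338.

338333383383333833338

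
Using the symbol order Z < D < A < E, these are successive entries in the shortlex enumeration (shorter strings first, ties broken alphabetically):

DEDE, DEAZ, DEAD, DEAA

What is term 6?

Stepping forward 2 times from DEAA: DEAA → DEAE, then the target.

DEEZ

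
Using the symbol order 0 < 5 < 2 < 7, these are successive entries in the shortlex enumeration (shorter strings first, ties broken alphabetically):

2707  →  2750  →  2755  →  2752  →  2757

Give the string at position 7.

Stepping forward 2 times from 2757: 2757 → 2720, then the target.

2725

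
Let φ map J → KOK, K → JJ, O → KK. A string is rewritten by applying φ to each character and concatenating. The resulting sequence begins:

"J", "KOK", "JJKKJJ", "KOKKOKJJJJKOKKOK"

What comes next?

φ(KOKKOKJJJJKOKKOK) expands symbol-by-symbol to JJ KK JJ JJ KK JJ KOK KOK KOK KOK JJ KK JJ JJ KK JJ; joining the 16 pieces gives the next term.

JJKKJJJJKKJJKOKKOKKOKKOKJJKKJJJJKKJJ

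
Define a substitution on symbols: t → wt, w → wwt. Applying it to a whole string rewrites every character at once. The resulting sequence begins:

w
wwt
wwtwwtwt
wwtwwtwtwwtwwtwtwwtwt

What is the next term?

Rewriting the 21 symbols of wwtwwtwtwwtwwtwtwwtwt one by one yields wwt wwt wt wwt wwt wt wwt wt wwt wwt wt wwt wwt wt wwt wt wwt wwt wt wwt wt; concatenated:

wwtwwtwtwwtwwtwtwwtwtwwtwwtwtwwtwwtwtwwtwtwwtwwtwtwwtwt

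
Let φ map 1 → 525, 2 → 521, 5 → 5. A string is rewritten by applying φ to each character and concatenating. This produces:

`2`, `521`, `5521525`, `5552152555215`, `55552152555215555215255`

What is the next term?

555552152555215555215255555521525552155

Applying the rule to each of the 23 symbols of 55552152555215555215255 gives the pieces 5 5 5 5 521 525 5 521 5 5 5 521 525 5 5 5 5 521 525 5 521 5 5, which concatenate to the answer.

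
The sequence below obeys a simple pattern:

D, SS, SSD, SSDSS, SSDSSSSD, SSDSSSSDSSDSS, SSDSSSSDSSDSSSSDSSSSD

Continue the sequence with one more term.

SSDSSSSDSSDSSSSDSSSSDSSDSSSSDSSDSS

From term 3 onward, concatenate the last term with the second-to-last: SS·D = SSD, SSD·SS = SSDSS, …
Continuing: SSDSSSSDSSDSSSSDSSSSD · SSDSSSSDSSDSS gives term 8.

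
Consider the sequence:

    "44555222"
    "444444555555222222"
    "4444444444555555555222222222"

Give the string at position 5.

Term n consists of 4n-2 4's, followed by 3n 5's, followed by 3n 2's (n = 1, 2, …).
For term 5, n = 5, so the run lengths are 18, 15, 15.

444444444444444444555555555555555222222222222222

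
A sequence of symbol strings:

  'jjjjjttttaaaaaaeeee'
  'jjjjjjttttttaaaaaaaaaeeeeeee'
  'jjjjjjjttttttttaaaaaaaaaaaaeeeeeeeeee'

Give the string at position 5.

The n-th term is n+3 j's then 2n t's then 3n a's then 3n-2 e's, where the shown terms are n = 2, 3, 4.
Setting n = 6 gives 9, 12, 18, 16 characters in each block.

jjjjjjjjjttttttttttttaaaaaaaaaaaaaaaaaaeeeeeeeeeeeeeeee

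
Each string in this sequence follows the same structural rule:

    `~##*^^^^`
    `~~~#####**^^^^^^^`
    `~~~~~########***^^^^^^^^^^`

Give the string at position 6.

Term n consists of 2n-1 ~'s, followed by 3n-1 #'s, followed by n *'s, followed by 3n+1 ^'s (n = 1, 2, …).
At n = 6 the blocks have lengths 11, 17, 6, 19.

~~~~~~~~~~~#################******^^^^^^^^^^^^^^^^^^^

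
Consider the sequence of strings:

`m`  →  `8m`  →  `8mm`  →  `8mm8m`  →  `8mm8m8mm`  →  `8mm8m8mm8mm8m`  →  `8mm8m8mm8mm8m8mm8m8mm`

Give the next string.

8mm8m8mm8mm8m8mm8m8mm8mm8m8mm8mm8m

From term 3 onward, concatenate the last term with the second-to-last: 8m·m = 8mm, 8mm·8m = 8mm8m, …
So term 8 is 8mm8m8mm8mm8m8mm8m8mm·8mm8m8mm8mm8m.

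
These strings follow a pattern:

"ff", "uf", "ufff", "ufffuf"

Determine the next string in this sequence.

ufffufufff

From term 3 onward, concatenate the last term with the second-to-last: uf·ff = ufff, ufff·uf = ufffuf, …
Continuing: ufffuf · ufff gives term 5.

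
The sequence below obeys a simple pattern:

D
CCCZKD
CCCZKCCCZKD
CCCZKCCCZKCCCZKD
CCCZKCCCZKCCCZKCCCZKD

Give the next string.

Each term is the previous one with CCCZK prepended.
One more step from CCCZKCCCZKCCCZKCCCZKD gives the answer.

CCCZKCCCZKCCCZKCCCZKCCCZKD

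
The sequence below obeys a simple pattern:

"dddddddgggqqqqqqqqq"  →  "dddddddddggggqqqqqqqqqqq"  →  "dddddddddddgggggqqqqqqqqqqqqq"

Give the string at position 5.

Reading off run lengths: d runs 7, 9, 11; g runs 3, 4, 5; q runs 9, 11, 13 — each is linear in n, where the shown terms are n = 3, 4, 5.
For term 5, n = 7, so the run lengths are 15, 7, 17.

dddddddddddddddgggggggqqqqqqqqqqqqqqqqq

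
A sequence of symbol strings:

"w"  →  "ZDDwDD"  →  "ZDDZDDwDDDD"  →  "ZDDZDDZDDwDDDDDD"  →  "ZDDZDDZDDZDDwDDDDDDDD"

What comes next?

s(k+1) = ZDD·s(k)·DD, so each term gains ZDD as a prefix and DD as a suffix.
One more step from ZDDZDDZDDZDDwDDDDDDDD gives the answer.

ZDDZDDZDDZDDZDDwDDDDDDDDDD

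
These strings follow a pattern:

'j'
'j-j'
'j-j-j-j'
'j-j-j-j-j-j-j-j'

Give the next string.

j-j-j-j-j-j-j-j-j-j-j-j-j-j-j-j

s(k+1) = s(k)·-·s(k) — each term doubles the last with '-' between the halves.
One more doubling of j-j-j-j-j-j-j-j gives the answer.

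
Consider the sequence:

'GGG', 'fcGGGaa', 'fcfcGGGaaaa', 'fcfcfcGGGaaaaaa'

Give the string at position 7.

s(k+1) = fc·s(k)·aa, so each term gains fc as a prefix and aa as a suffix.
From fcfcfcGGGaaaaaa, 3 further steps: fcfcfcGGGaaaaaa → fcfcfcfcGGGaaaaaaaa → fcfcfcfcfcGGGaaaaaaaaaa → (answer).

fcfcfcfcfcfcGGGaaaaaaaaaaaa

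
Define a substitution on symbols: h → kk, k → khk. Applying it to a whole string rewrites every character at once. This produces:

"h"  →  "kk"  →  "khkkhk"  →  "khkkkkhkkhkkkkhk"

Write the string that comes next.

Replace each of the 16 characters of khkkkkhkkhkkkkhk in place — khk kk khk khk khk khk kk khk khk kk khk khk khk khk kk khk — and concatenate.

khkkkkhkkhkkhkkhkkkkhkkhkkkkhkkhkkhkkhkkkkhk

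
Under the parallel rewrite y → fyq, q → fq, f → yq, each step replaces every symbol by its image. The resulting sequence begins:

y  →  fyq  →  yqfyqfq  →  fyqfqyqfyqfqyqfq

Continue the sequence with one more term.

Replace each of the 16 characters of fyqfqyqfyqfqyqfq in place — yq fyq fq yq fq fyq fq yq fyq fq yq fq fyq fq yq fq — and concatenate.

yqfyqfqyqfqfyqfqyqfyqfqyqfqfyqfqyqfq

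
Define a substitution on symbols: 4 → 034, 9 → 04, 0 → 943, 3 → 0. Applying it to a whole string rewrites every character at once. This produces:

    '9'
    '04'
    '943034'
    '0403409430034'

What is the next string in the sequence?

Rewriting the 13 symbols of 0403409430034 one by one yields 943 034 943 0 034 943 04 034 0 943 943 0 034; concatenated:

94303494300349430403409439430034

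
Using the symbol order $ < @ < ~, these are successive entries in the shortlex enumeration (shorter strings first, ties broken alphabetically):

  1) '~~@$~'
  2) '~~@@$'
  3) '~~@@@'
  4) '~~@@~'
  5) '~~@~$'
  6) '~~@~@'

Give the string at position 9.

~~~$@

Continuing the enumeration 3 steps past ~~@~@: ~~@~@ → ~~@~~ → ~~~$$ → (answer).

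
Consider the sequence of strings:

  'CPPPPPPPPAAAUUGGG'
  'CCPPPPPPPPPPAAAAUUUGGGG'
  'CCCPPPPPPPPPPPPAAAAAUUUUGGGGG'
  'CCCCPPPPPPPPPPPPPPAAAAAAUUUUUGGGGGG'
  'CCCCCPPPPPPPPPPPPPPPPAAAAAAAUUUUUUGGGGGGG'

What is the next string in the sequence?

The n-th term is n-2 C's then 2n+2 P's then n A's then n-1 U's then n G's, where the shown terms are n = 3, 4, 5, 6, 7.
At n = 8 the blocks have lengths 6, 18, 8, 7, 8.

CCCCCCPPPPPPPPPPPPPPPPPPAAAAAAAAUUUUUUUGGGGGGGG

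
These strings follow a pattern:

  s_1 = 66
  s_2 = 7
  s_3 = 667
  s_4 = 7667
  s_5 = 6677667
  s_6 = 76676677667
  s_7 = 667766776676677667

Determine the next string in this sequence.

76676677667667766776676677667

Each term (from the third on) is the two preceding terms concatenated in order: term 3 = 66·7 = 667.
So term 8 is 76676677667·667766776676677667.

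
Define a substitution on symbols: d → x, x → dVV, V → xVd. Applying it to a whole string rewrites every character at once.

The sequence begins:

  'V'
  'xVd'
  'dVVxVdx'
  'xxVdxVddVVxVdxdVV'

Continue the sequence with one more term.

dVVdVVxVdxdVVxVdxxxVdxVddVVxVdxdVVxxVdxVd

Replace each of the 17 characters of xxVdxVddVVxVdxdVV in place — dVV dVV xVd x dVV xVd x x xVd xVd dVV xVd x dVV x xVd xVd — and concatenate.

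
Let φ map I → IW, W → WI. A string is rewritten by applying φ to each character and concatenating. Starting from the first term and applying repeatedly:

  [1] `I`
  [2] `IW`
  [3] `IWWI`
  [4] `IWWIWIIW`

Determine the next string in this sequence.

IWWIWIIWWIIWIWWI

Rewriting each symbol of IWWIWIIW: I→IW, W→WI, W→WI, I→IW, W→WI, I→IW, I→IW, W→WI, which concatenates to IW WI WI IW WI IW IW WI.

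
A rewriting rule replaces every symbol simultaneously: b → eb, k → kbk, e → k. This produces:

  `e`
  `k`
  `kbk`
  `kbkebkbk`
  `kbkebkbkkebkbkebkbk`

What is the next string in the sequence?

kbkebkbkkebkbkebkbkkbkkebkbkebkbkkebkbkebkbk

Replace each of the 19 characters of kbkebkbkkebkbkebkbk in place — kbk eb kbk k eb kbk eb kbk kbk k eb kbk eb kbk k eb kbk eb kbk — and concatenate.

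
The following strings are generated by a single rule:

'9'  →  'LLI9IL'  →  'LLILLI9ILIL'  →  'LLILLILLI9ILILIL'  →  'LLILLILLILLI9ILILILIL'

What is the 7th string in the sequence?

LLILLILLILLILLILLI9ILILILILILIL

Each term wraps the previous one in LLI on the left and IL on the right.
From LLILLILLILLI9ILILILIL, 2 further steps: LLILLILLILLI9ILILILIL → LLILLILLILLILLI9ILILILILIL → (answer).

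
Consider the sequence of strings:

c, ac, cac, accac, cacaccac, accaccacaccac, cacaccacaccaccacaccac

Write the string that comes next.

accaccacaccaccacaccacaccaccacaccac

This is a Fibonacci-style word recurrence s(k) = s(k−2)·s(k−1): e.g. c·ac = cac.
So term 8 is accaccacaccac·cacaccacaccaccacaccac.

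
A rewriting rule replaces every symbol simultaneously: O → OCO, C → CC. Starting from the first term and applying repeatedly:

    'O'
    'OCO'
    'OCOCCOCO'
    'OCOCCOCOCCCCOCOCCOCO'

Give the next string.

Rewriting the 20 symbols of OCOCCOCOCCCCOCOCCOCO one by one yields OCO CC OCO CC CC OCO CC OCO CC CC CC CC OCO CC OCO CC CC OCO CC OCO; concatenated:

OCOCCOCOCCCCOCOCCOCOCCCCCCCCOCOCCOCOCCCCOCOCCOCO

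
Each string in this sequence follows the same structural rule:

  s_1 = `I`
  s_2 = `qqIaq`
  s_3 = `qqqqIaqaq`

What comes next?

Every step adds qq to the front and aq to the end of the previous string.
So the next term is qq·qqqqIaqaq·aq.

qqqqqqIaqaqaq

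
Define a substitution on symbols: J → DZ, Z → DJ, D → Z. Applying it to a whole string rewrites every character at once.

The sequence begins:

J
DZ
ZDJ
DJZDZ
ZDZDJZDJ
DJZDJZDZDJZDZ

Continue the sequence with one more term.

ZDZDJZDZDJZDJZDZDJZDJ

Applying the rule to each of the 13 symbols of DJZDJZDZDJZDZ gives the pieces Z DZ DJ Z DZ DJ Z DJ Z DZ DJ Z DJ, which concatenate to the answer.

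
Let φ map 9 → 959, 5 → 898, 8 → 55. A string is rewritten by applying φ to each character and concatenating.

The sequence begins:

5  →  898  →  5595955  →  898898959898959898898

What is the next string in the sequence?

Replace each of the 21 characters of 898898959898959898898 in place — 55 959 55 55 959 55 959 898 959 55 959 55 959 898 959 55 959 55 55 959 55 — and concatenate.

55959555595955959898959559595595989895955959555595955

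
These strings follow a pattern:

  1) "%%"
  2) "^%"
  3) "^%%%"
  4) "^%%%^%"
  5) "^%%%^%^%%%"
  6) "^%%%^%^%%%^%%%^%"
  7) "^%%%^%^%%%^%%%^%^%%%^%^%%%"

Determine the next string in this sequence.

^%%%^%^%%%^%%%^%^%%%^%^%%%^%%%^%^%%%^%%%^%

From term 3 onward, concatenate the last term with the second-to-last: ^%·%% = ^%%%, ^%%%·^% = ^%%%^%, …
The next term joins ^%%%^%^%%%^%%%^%^%%%^%^%%% and ^%%%^%^%%%^%%%^%.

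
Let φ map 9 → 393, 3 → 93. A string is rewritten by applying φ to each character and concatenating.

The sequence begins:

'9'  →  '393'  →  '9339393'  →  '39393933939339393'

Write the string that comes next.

93393933939339393933939339393933939339393

Replace each of the 17 characters of 39393933939339393 in place — 93 393 93 393 93 393 93 93 393 93 393 93 93 393 93 393 93 — and concatenate.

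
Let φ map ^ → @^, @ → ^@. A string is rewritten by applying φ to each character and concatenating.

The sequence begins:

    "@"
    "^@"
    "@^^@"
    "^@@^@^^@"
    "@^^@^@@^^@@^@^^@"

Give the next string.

Rewriting the 16 symbols of @^^@^@@^^@@^@^^@ one by one yields ^@ @^ @^ ^@ @^ ^@ ^@ @^ @^ ^@ ^@ @^ ^@ @^ @^ ^@; concatenated:

^@@^@^^@@^^@^@@^@^^@^@@^^@@^@^^@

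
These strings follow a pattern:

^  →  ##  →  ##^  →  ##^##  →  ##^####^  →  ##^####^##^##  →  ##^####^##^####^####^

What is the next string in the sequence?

##^####^##^####^####^##^####^##^##

From term 3 onward, concatenate the last term with the second-to-last: ##·^ = ##^, ##^·## = ##^##, …
So term 8 is ##^####^##^####^####^·##^####^##^##.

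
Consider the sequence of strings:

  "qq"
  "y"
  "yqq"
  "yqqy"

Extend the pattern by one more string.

This is a Fibonacci-style word recurrence s(k) = s(k−1)·s(k−2): e.g. y·qq = yqq.
The next term joins yqqy and yqq.

yqqyyqq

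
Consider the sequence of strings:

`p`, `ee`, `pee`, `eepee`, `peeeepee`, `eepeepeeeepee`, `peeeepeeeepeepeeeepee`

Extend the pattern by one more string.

eepeepeeeepeepeeeepeeeepeepeeeepee

From term 3 onward, concatenate the second-to-last term with the last: p·ee = pee, ee·pee = eepee, …
So term 8 is eepeepeeeepee·peeeepeeeepeepeeeepee.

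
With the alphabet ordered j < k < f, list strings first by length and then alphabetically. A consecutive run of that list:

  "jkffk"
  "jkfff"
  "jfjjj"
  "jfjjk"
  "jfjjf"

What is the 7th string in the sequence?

Advancing 2 positions from jfjjf through jfjjf → jfjkj reaches term 7.

jfjkk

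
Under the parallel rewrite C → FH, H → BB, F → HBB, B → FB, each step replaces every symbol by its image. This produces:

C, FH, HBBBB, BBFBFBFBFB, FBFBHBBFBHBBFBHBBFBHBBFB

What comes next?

Applying the rule to each of the 24 symbols of FBFBHBBFBHBBFBHBBFBHBBFB gives the pieces HBB FB HBB FB BB FB FB HBB FB BB FB FB HBB FB BB FB FB HBB FB BB FB FB HBB FB, which concatenate to the answer.

HBBFBHBBFBBBFBFBHBBFBBBFBFBHBBFBBBFBFBHBBFBBBFBFBHBBFB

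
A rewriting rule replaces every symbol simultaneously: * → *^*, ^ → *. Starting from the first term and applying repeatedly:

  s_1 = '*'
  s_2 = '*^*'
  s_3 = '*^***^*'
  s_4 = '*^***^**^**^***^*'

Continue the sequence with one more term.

φ(*^***^**^**^***^*) expands symbol-by-symbol to *^* * *^* *^* *^* * *^* *^* * *^* *^* * *^* *^* *^* * *^*; joining the 17 pieces gives the next term.

*^***^**^**^***^**^***^**^***^**^**^***^*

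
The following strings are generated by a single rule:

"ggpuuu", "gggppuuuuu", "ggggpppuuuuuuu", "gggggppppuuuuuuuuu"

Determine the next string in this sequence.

Term n consists of n+1 g's, followed by n p's, followed by 2n+1 u's (n = 1, 2, …).
For the next term, n = 5, so the run lengths are 6, 5, 11.

ggggggpppppuuuuuuuuuuu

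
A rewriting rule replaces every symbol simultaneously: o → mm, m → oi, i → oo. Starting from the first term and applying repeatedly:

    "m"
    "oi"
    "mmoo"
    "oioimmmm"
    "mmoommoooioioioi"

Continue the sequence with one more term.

Rewriting the 16 symbols of mmoommoooioioioi one by one yields oi oi mm mm oi oi mm mm mm oo mm oo mm oo mm oo; concatenated:

oioimmmmoioimmmmmmoommoommoommoo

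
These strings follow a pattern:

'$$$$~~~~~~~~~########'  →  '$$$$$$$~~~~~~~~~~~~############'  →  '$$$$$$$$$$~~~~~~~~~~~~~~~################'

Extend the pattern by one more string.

Reading off run lengths: $ runs 4, 7, 10; ~ runs 9, 12, 15; # runs 8, 12, 16 — each is linear in n, where the shown terms are n = 2, 3, 4.
For the next term, n = 5, so the run lengths are 13, 18, 20.

$$$$$$$$$$$$$~~~~~~~~~~~~~~~~~~####################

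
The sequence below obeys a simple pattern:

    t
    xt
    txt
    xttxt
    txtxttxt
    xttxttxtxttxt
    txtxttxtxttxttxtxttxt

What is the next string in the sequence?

Each term (from the third on) is the two preceding terms concatenated in order: term 3 = t·xt = txt.
Continuing: xttxttxtxttxt · txtxttxtxttxttxtxttxt gives term 8.

xttxttxtxttxttxtxttxtxttxttxtxttxt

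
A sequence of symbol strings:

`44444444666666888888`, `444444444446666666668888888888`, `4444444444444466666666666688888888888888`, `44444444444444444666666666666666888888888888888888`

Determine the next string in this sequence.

Each string has the form 4^{3n+2} 6^{3n} 8^{4n-2}, where the shown terms are n = 2, 3, 4, 5.
At n = 6 the blocks have lengths 20, 18, 22.

444444444444444444446666666666666666668888888888888888888888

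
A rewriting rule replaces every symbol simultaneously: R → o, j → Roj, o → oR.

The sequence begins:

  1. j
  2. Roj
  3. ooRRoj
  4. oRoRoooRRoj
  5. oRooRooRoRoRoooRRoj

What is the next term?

Applying the rule to each of the 19 symbols of oRooRooRoRoRoooRRoj gives the pieces oR o oR oR o oR oR o oR o oR o oR oR oR o o oR Roj, which concatenate to the answer.

oRooRoRooRoRooRooRooRoRoRoooRRoj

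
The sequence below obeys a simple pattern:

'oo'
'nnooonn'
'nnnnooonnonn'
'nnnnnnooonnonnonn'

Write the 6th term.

nnnnnnnnnnooonnonnonnonnonn

Each term wraps the previous one in nn on the left and onn on the right.
From nnnnnnooonnonnonn, 2 further steps: nnnnnnooonnonnonn → nnnnnnnnooonnonnonnonn → (answer).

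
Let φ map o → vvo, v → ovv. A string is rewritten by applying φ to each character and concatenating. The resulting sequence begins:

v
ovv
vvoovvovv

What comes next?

Rewriting each symbol of vvoovvovv: v→ovv, v→ovv, o→vvo, o→vvo, v→ovv, v→ovv, o→vvo, v→ovv, v→ovv, which concatenates to ovv ovv vvo vvo ovv ovv vvo ovv ovv.

ovvovvvvovvoovvovvvvoovvovv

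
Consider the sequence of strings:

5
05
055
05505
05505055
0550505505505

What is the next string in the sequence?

Each term (from the third on) is the previous term followed by the one before it: term 3 = 05·5 = 055.
The next term joins 0550505505505 and 05505055.

055050550550505505055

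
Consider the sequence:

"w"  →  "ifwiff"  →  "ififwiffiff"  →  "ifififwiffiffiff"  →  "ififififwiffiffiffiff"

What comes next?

Every step adds if to the front and iff to the end of the previous string.
One more step from ififififwiffiffiffiff gives the answer.

ifififififwiffiffiffiffiff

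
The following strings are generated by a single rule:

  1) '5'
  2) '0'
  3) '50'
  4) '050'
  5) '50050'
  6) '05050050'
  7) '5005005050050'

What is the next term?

050500505005005050050

Each term (from the third on) is the two preceding terms concatenated in order: term 3 = 5·0 = 50.
The next term joins 05050050 and 5005005050050.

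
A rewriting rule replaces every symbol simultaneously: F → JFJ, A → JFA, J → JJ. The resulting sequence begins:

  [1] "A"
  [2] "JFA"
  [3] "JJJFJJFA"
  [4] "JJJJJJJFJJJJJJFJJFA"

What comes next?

Replace each of the 19 characters of JJJJJJJFJJJJJJFJJFA in place — JJ JJ JJ JJ JJ JJ JJ JFJ JJ JJ JJ JJ JJ JJ JFJ JJ JJ JFJ JFA — and concatenate.

JJJJJJJJJJJJJJJFJJJJJJJJJJJJJJFJJJJJJFJJFA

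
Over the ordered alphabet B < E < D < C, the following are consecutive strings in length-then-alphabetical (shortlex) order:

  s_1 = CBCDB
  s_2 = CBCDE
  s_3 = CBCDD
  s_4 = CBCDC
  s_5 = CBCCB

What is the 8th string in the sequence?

Stepping forward 3 times from CBCCB: CBCCB → CBCCE → CBCCD, then the target.

CBCCC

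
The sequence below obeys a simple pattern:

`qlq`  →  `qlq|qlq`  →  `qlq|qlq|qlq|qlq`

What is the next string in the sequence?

Each string is two copies of the previous one joined by '|'.
So the next term is two copies of qlq|qlq|qlq|qlq with '|' between the halves.

qlq|qlq|qlq|qlq|qlq|qlq|qlq|qlq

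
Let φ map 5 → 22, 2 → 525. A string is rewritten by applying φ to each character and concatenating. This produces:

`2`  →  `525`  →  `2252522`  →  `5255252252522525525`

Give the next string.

22525222252522525525225252252552522525222252522

Replace each of the 19 characters of 5255252252522525525 in place — 22 525 22 22 525 22 525 525 22 525 22 525 525 22 525 22 22 525 22 — and concatenate.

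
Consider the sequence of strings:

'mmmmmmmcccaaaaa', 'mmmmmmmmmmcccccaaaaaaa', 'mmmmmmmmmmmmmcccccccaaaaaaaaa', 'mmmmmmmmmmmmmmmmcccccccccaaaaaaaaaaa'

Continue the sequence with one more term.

mmmmmmmmmmmmmmmmmmmcccccccccccaaaaaaaaaaaaa

The n-th term is 3n+1 m's then 2n-1 c's then 2n+1 a's, where the shown terms are n = 2, 3, 4, 5.
At n = 6 the blocks have lengths 19, 11, 13.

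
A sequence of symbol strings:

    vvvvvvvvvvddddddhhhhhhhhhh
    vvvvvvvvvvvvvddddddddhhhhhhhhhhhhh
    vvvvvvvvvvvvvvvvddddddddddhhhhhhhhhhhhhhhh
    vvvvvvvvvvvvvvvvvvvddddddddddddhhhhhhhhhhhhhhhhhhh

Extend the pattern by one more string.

vvvvvvvvvvvvvvvvvvvvvvddddddddddddddhhhhhhhhhhhhhhhhhhhhhh

Reading off run lengths: v runs 10, 13, 16, 19; d runs 6, 8, 10, 12; h runs 10, 13, 16, 19 — each is linear in n, where the shown terms are n = 3, 4, 5, 6.
At n = 7 the blocks have lengths 22, 14, 22.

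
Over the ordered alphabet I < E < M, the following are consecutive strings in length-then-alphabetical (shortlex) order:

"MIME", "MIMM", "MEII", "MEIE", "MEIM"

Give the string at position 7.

Continuing the enumeration 2 steps past MEIM: MEIM → MEEI → (answer).

MEEE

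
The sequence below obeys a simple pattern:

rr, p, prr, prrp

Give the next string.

Each term (from the third on) is the previous term followed by the one before it: term 3 = p·rr = prr.
So term 5 is prrp·prr.

prrpprr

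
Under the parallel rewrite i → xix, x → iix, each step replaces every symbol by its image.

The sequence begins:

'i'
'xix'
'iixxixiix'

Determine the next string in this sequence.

xixxixiixiixxixiixxixxixiix

Expanding iixxixiix: i→xix, i→xix, x→iix, x→iix, i→xix, x→iix, i→xix, i→xix, x→iix. Concatenated: xix xix iix iix xix iix xix xix iix.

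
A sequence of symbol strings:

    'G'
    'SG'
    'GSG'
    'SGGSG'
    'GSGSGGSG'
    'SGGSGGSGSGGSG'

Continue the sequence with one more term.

This is a Fibonacci-style word recurrence s(k) = s(k−2)·s(k−1): e.g. G·SG = GSG.
The next term joins GSGSGGSG and SGGSGGSGSGGSG.

GSGSGGSGSGGSGGSGSGGSG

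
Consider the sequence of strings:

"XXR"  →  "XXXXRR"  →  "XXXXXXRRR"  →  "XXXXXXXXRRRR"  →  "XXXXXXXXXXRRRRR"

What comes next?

Each string has the form X^{2n} R^{n} (n = 1, 2, …).
At n = 6 the blocks have lengths 12, 6.

XXXXXXXXXXXXRRRRRR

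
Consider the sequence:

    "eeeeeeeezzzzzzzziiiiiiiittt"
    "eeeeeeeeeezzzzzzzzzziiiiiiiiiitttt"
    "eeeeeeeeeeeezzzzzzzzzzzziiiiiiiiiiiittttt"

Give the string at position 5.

Each string has the form e^{2n+2} z^{2n+2} i^{2n+2} t^{n}, where the shown terms are n = 3, 4, 5.
For term 5, n = 7, so the run lengths are 16, 16, 16, 7.

eeeeeeeeeeeeeeeezzzzzzzzzzzzzzzziiiiiiiiiiiiiiiittttttt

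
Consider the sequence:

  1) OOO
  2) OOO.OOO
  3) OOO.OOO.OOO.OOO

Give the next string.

Every step duplicates the string with '.' between the halves.
So the next term is two copies of OOO.OOO.OOO.OOO with '.' between the halves.

OOO.OOO.OOO.OOO.OOO.OOO.OOO.OOO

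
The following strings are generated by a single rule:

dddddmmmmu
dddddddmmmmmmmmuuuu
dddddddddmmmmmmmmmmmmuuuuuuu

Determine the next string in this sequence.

dddddddddddmmmmmmmmmmmmmmmmuuuuuuuuuu

Reading off run lengths: d runs 5, 7, 9; m runs 4, 8, 12; u runs 1, 4, 7 — each is linear in n (n = 1, 2, …).
For the next term, n = 4, so the run lengths are 11, 16, 10.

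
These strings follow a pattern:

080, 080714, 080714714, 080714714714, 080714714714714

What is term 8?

080714714714714714714714

Each term is the previous one with 714 appended.
From 080714714714714, 3 further steps: 080714714714714 → 080714714714714714 → 080714714714714714714 → (answer).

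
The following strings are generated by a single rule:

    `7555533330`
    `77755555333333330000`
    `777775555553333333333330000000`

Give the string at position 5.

Term n consists of 2n-1 7's, followed by n+3 5's, followed by 4n 3's, followed by 3n-2 0's (n = 1, 2, …).
Setting n = 5 gives 9, 8, 20, 13 characters in each block.

77777777755555555333333333333333333330000000000000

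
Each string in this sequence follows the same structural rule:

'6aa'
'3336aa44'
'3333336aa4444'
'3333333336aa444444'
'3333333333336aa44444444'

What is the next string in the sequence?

Every step adds 333 to the front and 44 to the end of the previous string.
Applying this once more to 3333333333336aa44444444:

3333333333333336aa4444444444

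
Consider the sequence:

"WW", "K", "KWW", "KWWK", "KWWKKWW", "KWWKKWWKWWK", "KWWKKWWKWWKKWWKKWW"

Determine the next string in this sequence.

From term 3 onward, concatenate the last term with the second-to-last: K·WW = KWW, KWW·K = KWWK, …
So term 8 is KWWKKWWKWWKKWWKKWW·KWWKKWWKWWK.

KWWKKWWKWWKKWWKKWWKWWKKWWKWWK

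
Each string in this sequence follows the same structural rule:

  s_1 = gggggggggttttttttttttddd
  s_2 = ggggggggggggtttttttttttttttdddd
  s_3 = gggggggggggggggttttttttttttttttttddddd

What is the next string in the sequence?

ggggggggggggggggggtttttttttttttttttttttdddddd

Each string has the form g^{3n} t^{3n+3} d^{n}, where the shown terms are n = 3, 4, 5.
At n = 6 the blocks have lengths 18, 21, 6.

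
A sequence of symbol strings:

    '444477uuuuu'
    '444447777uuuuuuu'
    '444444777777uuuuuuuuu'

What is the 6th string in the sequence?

Reading off run lengths: 4 runs 4, 5, 6; 7 runs 2, 4, 6; u runs 5, 7, 9 — each is linear in n (n = 1, 2, …).
At n = 6 the blocks have lengths 9, 12, 15.

444444444777777777777uuuuuuuuuuuuuuu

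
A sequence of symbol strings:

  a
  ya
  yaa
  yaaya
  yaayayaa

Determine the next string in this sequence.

yaayayaayaaya

From term 3 onward, concatenate the last term with the second-to-last: ya·a = yaa, yaa·ya = yaaya, …
The next term joins yaayayaa and yaaya.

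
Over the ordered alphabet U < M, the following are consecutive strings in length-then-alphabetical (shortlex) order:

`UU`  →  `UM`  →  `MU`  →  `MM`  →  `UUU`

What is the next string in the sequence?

The successor of UUU increments the rightmost position that isn't already M and resets every position after it to U.

UUM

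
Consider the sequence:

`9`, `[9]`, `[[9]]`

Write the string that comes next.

[[[9]]]

Each term wraps the previous one in [ on the left and ] on the right.
So the next term is [·[[9]]·].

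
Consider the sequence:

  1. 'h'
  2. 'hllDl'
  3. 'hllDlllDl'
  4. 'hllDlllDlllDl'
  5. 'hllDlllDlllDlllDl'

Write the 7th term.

Every step adds llDl to the end: s(k+1) = s(k)·llDl.
From hllDlllDlllDlllDl, 2 further steps: hllDlllDlllDlllDl → hllDlllDlllDlllDlllDl → (answer).

hllDlllDlllDlllDlllDlllDl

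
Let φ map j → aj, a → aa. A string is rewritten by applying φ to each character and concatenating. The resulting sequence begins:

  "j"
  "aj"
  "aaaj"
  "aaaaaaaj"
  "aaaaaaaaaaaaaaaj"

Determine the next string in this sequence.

Rewriting the 16 symbols of aaaaaaaaaaaaaaaj one by one yields aa aa aa aa aa aa aa aa aa aa aa aa aa aa aa aj; concatenated:

aaaaaaaaaaaaaaaaaaaaaaaaaaaaaaaj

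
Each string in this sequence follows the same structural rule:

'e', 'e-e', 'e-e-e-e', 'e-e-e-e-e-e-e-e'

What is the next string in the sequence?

s(k+1) = s(k)·-·s(k) — each term doubles the last with '-' between the halves.
Doubling e-e-e-e-e-e-e-e with '-' between the halves:

e-e-e-e-e-e-e-e-e-e-e-e-e-e-e-e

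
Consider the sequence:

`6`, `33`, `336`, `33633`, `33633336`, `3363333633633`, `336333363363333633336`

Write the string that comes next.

3363333633633336333363363333633633

Each term (from the third on) is the previous term followed by the one before it: term 3 = 33·6 = 336.
The next term joins 336333363363333633336 and 3363333633633.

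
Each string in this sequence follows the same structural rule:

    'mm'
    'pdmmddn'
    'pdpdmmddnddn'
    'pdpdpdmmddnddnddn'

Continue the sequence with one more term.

pdpdpdpdmmddnddnddnddn

s(k+1) = pd·s(k)·ddn, so each term gains pd as a prefix and ddn as a suffix.
So the next term is pd·pdpdpdmmddnddnddn·ddn.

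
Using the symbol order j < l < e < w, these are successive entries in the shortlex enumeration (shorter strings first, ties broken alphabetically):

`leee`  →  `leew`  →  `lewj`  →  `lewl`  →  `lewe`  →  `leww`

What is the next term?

Treat leww as a base-4 numeral over the given alphabet and add one, carrying through any trailing w's.

lwjj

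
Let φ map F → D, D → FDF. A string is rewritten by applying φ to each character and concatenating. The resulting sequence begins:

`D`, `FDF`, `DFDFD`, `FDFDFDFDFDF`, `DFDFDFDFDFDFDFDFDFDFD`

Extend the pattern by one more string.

FDFDFDFDFDFDFDFDFDFDFDFDFDFDFDFDFDFDFDFDFDF

Applying the rule to each of the 21 symbols of DFDFDFDFDFDFDFDFDFDFD gives the pieces FDF D FDF D FDF D FDF D FDF D FDF D FDF D FDF D FDF D FDF D FDF, which concatenate to the answer.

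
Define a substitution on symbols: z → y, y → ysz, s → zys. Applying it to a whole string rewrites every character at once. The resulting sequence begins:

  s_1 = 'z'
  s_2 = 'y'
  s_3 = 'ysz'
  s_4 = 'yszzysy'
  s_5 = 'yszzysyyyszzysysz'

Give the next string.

Rewriting the 17 symbols of yszzysyyyszzysysz one by one yields ysz zys y y ysz zys ysz ysz ysz zys y y ysz zys ysz zys y; concatenated:

yszzysyyyszzysyszyszyszzysyyyszzysyszzysy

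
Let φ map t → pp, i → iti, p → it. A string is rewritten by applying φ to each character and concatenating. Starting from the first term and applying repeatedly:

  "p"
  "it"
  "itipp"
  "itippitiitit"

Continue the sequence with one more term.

itippitiitititippitiitippitipp

Expanding itippitiitit: i→iti, t→pp, i→iti, p→it, p→it, i→iti, t→pp, i→iti, i→iti, t→pp, i→iti, t→pp. Concatenated: iti pp iti it it iti pp iti iti pp iti pp.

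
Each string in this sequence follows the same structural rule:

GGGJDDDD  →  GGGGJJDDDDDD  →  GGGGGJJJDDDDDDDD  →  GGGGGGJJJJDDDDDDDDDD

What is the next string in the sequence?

Each string has the form G^{n+1} J^{n-1} D^{2n}, where the shown terms are n = 2, 3, 4, 5.
At n = 6 the blocks have lengths 7, 5, 12.

GGGGGGGJJJJJDDDDDDDDDDDD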